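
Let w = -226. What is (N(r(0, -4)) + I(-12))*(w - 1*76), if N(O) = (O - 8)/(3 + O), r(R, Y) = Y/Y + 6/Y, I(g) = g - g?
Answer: 5134/5 ≈ 1026.8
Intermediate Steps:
I(g) = 0
r(R, Y) = 1 + 6/Y
N(O) = (-8 + O)/(3 + O)
(N(r(0, -4)) + I(-12))*(w - 1*76) = ((-8 + (6 - 4)/(-4))/(3 + (6 - 4)/(-4)) + 0)*(-226 - 1*76) = ((-8 - 1/4*2)/(3 - 1/4*2) + 0)*(-226 - 76) = ((-8 - 1/2)/(3 - 1/2) + 0)*(-302) = (-17/2/(5/2) + 0)*(-302) = ((2/5)*(-17/2) + 0)*(-302) = (-17/5 + 0)*(-302) = -17/5*(-302) = 5134/5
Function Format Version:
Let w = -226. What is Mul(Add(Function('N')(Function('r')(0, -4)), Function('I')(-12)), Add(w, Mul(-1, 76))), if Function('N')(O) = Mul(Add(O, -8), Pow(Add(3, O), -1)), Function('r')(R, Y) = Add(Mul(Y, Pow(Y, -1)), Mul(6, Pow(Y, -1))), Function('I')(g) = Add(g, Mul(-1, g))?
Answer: Rational(5134, 5) ≈ 1026.8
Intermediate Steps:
Function('I')(g) = 0
Function('r')(R, Y) = Add(1, Mul(6, Pow(Y, -1)))
Function('N')(O) = Mul(Pow(Add(3, O), -1), Add(-8, O)) (Function('N')(O) = Mul(Add(-8, O), Pow(Add(3, O), -1)) = Mul(Pow(Add(3, O), -1), Add(-8, O)))
Mul(Add(Function('N')(Function('r')(0, -4)), Function('I')(-12)), Add(w, Mul(-1, 76))) = Mul(Add(Mul(Pow(Add(3, Mul(Pow(-4, -1), Add(6, -4))), -1), Add(-8, Mul(Pow(-4, -1), Add(6, -4)))), 0), Add(-226, Mul(-1, 76))) = Mul(Add(Mul(Pow(Add(3, Mul(Rational(-1, 4), 2)), -1), Add(-8, Mul(Rational(-1, 4), 2))), 0), Add(-226, -76)) = Mul(Add(Mul(Pow(Add(3, Rational(-1, 2)), -1), Add(-8, Rational(-1, 2))), 0), -302) = Mul(Add(Mul(Pow(Rational(5, 2), -1), Rational(-17, 2)), 0), -302) = Mul(Add(Mul(Rational(2, 5), Rational(-17, 2)), 0), -302) = Mul(Add(Rational(-17, 5), 0), -302) = Mul(Rational(-17, 5), -302) = Rational(5134, 5)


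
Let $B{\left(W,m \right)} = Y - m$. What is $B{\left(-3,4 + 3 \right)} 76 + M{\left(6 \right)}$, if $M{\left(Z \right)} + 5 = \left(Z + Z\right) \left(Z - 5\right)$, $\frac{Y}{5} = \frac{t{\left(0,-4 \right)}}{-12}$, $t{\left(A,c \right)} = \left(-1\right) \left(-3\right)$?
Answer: $-620$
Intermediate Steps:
$t{\left(A,c \right)} = 3$
$Y = - \frac{5}{4}$ ($Y = 5 \frac{3}{-12} = 5 \cdot 3 \left(- \frac{1}{12}\right) = 5 \left(- \frac{1}{4}\right) = - \frac{5}{4} \approx -1.25$)
$M{\left(Z \right)} = -5 + 2 Z \left(-5 + Z\right)$ ($M{\left(Z \right)} = -5 + \left(Z + Z\right) \left(Z - 5\right) = -5 + 2 Z \left(-5 + Z\right)$)
$B{\left(W,m \right)} = - \frac{5}{4} - m$
$B{\left(-3,4 + 3 \right)} 76 + M{\left(6 \right)} = \left(- \frac{5}{4} - \left(4 + 3\right)\right) 76 - \left(65 - 72\right) = \left(- \frac{5}{4} - 7\right) 76 - -7 = \left(- \frac{33}{4}\right) 76 + 7 = -627 + 7 = -620$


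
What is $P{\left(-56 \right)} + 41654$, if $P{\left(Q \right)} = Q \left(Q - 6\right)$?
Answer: $45126$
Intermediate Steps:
$P{\left(Q \right)} = Q \left(-6 + Q\right)$
$P{\left(-56 \right)} + 41654 = - 56 \left(-6 - 56\right) + 41654 = \left(-56\right) \left(-62\right) + 41654 = 3472 + 41654 = 45126$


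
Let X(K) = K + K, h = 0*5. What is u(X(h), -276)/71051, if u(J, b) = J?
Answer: 0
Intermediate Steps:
h = 0
X(K) = 2*K
u(X(h), -276)/71051 = (2*0)/71051 = 0*(1/71051) = 0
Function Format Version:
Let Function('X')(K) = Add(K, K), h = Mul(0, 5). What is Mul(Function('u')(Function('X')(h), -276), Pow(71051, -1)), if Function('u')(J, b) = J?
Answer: 0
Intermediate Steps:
h = 0
Function('X')(K) = Mul(2, K)
Mul(Function('u')(Function('X')(h), -276), Pow(71051, -1)) = Mul(Mul(2, 0), Pow(71051, -1)) = Mul(0, Rational(1, 71051)) = 0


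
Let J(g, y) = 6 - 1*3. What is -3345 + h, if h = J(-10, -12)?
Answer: -3342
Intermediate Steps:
J(g, y) = 3 (J(g, y) = 6 - 3 = 3)
h = 3
-3345 + h = -3345 + 3 = -3342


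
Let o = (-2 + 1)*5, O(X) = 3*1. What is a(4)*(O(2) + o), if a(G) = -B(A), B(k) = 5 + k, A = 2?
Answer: 14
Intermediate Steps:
O(X) = 3
o = -5 (o = -1*5 = -5)
a(G) = -7 (a(G) = -(5 + 2) = -1*7 = -7)
a(4)*(O(2) + o) = -7*(3 - 5) = -7*(-2) = 14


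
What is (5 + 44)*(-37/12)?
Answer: -1813/12 ≈ -151.08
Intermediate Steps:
(5 + 44)*(-37/12) = 49*(-37*1/12) = 49*(-37/12) = -1813/12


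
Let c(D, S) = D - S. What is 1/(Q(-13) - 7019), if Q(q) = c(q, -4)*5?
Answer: -1/7064 ≈ -0.00014156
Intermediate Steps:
Q(q) = 20 + 5*q (Q(q) = (q - 1*(-4))*5 = (q + 4)*5 = (4 + q)*5 = 20 + 5*q)
1/(Q(-13) - 7019) = 1/((20 + 5*(-13)) - 7019) = 1/((20 - 65) - 7019) = 1/(-45 - 7019) = 1/(-7064) = -1/7064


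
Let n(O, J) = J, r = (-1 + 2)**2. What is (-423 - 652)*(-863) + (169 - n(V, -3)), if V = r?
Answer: 927897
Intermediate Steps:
r = 1 (r = 1**2 = 1)
V = 1
(-423 - 652)*(-863) + (169 - n(V, -3)) = (-423 - 652)*(-863) + (169 - 1*(-3)) = -1075*(-863) + (169 + 3) = 927725 + 172 = 927897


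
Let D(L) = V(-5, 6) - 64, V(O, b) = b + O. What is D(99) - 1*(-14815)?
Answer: 14752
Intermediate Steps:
V(O, b) = O + b
D(L) = -63 (D(L) = (-5 + 6) - 64 = 1 - 64 = -63)
D(99) - 1*(-14815) = -63 - 1*(-14815) = -63 + 14815 = 14752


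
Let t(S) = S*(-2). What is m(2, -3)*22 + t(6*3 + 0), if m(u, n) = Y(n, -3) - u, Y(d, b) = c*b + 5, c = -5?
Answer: 360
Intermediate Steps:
Y(d, b) = 5 - 5*b (Y(d, b) = -5*b + 5 = 5 - 5*b)
m(u, n) = 20 - u (m(u, n) = (5 - 5*(-3)) - u = (5 + 15) - u = 20 - u)
t(S) = -2*S
m(2, -3)*22 + t(6*3 + 0) = (20 - 1*2)*22 - 2*(6*3 + 0) = (20 - 2)*22 - 2*(18 + 0) = 18*22 - 2*18 = 396 - 36 = 360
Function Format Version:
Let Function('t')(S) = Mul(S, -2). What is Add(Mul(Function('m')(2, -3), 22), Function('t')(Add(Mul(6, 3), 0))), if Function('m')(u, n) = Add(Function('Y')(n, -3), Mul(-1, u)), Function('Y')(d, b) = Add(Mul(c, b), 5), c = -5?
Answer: 360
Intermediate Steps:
Function('Y')(d, b) = Add(5, Mul(-5, b)) (Function('Y')(d, b) = Add(Mul(-5, b), 5) = Add(5, Mul(-5, b)))
Function('m')(u, n) = Add(20, Mul(-1, u)) (Function('m')(u, n) = Add(Add(5, Mul(-5, -3)), Mul(-1, u)) = Add(Add(5, 15), Mul(-1, u)) = Add(20, Mul(-1, u)))
Function('t')(S) = Mul(-2, S)
Add(Mul(Function('m')(2, -3), 22), Function('t')(Add(Mul(6, 3), 0))) = Add(Mul(Add(20, Mul(-1, 2)), 22), Mul(-2, Add(Mul(6, 3), 0))) = Add(Mul(Add(20, -2), 22), Mul(-2, Add(18, 0))) = Add(Mul(18, 22), Mul(-2, 18)) = Add(396, -36) = 360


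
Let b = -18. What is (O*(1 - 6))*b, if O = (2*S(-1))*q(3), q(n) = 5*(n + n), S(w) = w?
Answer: -5400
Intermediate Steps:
q(n) = 10*n (q(n) = 5*(2*n) = 10*n)
O = -60 (O = (2*(-1))*(10*3) = -2*30 = -60)
(O*(1 - 6))*b = -60*(1 - 6)*(-18) = -60*(-5)*(-18) = 300*(-18) = -5400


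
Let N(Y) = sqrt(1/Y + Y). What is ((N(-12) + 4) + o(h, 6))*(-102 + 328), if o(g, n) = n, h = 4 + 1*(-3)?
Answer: 2260 + 113*I*sqrt(435)/3 ≈ 2260.0 + 785.6*I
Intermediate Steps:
h = 1 (h = 4 - 3 = 1)
N(Y) = sqrt(Y + 1/Y)
((N(-12) + 4) + o(h, 6))*(-102 + 328) = ((sqrt(-12 + 1/(-12)) + 4) + 6)*(-102 + 328) = ((sqrt(-12 - 1/12) + 4) + 6)*226 = ((sqrt(-145/12) + 4) + 6)*226 = ((I*sqrt(435)/6 + 4) + 6)*226 = ((4 + I*sqrt(435)/6) + 6)*226 = (10 + I*sqrt(435)/6)*226 = 2260 + 113*I*sqrt(435)/3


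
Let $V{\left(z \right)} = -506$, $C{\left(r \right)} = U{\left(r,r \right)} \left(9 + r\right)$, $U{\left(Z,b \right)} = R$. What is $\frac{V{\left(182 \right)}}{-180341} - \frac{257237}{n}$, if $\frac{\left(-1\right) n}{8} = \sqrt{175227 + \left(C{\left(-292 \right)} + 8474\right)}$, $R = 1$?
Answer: $\frac{506}{180341} + \frac{257237 \sqrt{183418}}{1467344} \approx 75.083$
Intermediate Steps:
$U{\left(Z,b \right)} = 1$
$C{\left(r \right)} = 9 + r$ ($C{\left(r \right)} = 1 \left(9 + r\right) = 9 + r$)
$n = - 8 \sqrt{183418}$ ($n = - 8 \sqrt{175227 + \left(\left(9 - 292\right) + 8474\right)} = - 8 \sqrt{175227 + \left(-283 + 8474\right)} = - 8 \sqrt{175227 + 8191} = - 8 \sqrt{183418} \approx -3426.2$)
$\frac{V{\left(182 \right)}}{-180341} - \frac{257237}{n} = - \frac{506}{-180341} - \frac{257237}{\left(-8\right) \sqrt{183418}} = \left(-506\right) \left(- \frac{1}{180341}\right) - 257237 \left(- \frac{\sqrt{183418}}{1467344}\right) = \frac{506}{180341} + \frac{257237 \sqrt{183418}}{1467344}$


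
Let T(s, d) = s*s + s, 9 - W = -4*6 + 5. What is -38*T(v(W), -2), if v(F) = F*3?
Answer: -271320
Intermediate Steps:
W = 28 (W = 9 - (-4*6 + 5) = 9 - (-24 + 5) = 9 - 1*(-19) = 9 + 19 = 28)
v(F) = 3*F
T(s, d) = s + s² (T(s, d) = s² + s = s + s²)
-38*T(v(W), -2) = -38*3*28*(1 + 3*28) = -3192*(1 + 84) = -3192*85 = -38*7140 = -271320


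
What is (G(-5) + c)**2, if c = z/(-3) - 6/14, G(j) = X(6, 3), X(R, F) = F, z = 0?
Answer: 324/49 ≈ 6.6122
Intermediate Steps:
G(j) = 3
c = -3/7 (c = 0/(-3) - 6/14 = 0*(-1/3) - 6*1/14 = 0 - 3/7 = -3/7 ≈ -0.42857)
(G(-5) + c)**2 = (3 - 3/7)**2 = (18/7)**2 = 324/49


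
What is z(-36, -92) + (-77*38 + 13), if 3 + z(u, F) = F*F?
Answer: 5548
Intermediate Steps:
z(u, F) = -3 + F² (z(u, F) = -3 + F*F = -3 + F²)
z(-36, -92) + (-77*38 + 13) = (-3 + (-92)²) + (-77*38 + 13) = (-3 + 8464) + (-2926 + 13) = 8461 - 2913 = 5548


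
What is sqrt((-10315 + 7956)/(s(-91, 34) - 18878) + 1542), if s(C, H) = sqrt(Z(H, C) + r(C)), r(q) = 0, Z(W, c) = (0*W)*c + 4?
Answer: sqrt(1135256889)/858 ≈ 39.270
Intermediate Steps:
Z(W, c) = 4 (Z(W, c) = 0*c + 4 = 0 + 4 = 4)
s(C, H) = 2 (s(C, H) = sqrt(4 + 0) = sqrt(4) = 2)
sqrt((-10315 + 7956)/(s(-91, 34) - 18878) + 1542) = sqrt((-10315 + 7956)/(2 - 18878) + 1542) = sqrt(-2359/(-18876) + 1542) = sqrt(-2359*(-1/18876) + 1542) = sqrt(2359/18876 + 1542) = sqrt(29109151/18876) = sqrt(1135256889)/858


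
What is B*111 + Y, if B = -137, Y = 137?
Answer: -15070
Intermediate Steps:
B*111 + Y = -137*111 + 137 = -15207 + 137 = -15070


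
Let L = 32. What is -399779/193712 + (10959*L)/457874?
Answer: -57557967995/44347844144 ≈ -1.2979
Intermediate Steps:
-399779/193712 + (10959*L)/457874 = -399779/193712 + (10959*32)/457874 = -399779*1/193712 + 350688*(1/457874) = -399779/193712 + 175344/228937 = -57557967995/44347844144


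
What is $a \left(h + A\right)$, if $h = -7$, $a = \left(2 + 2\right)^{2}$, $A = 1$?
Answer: $-96$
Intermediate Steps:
$a = 16$ ($a = 4^{2} = 16$)
$a \left(h + A\right) = 16 \left(-7 + 1\right) = 16 \left(-6\right) = -96$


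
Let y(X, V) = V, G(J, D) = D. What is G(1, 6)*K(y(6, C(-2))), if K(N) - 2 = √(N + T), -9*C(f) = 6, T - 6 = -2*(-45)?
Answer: 12 + 2*√858 ≈ 70.583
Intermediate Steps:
T = 96 (T = 6 - 2*(-45) = 6 + 90 = 96)
C(f) = -⅔ (C(f) = -⅑*6 = -⅔)
K(N) = 2 + √(96 + N) (K(N) = 2 + √(N + 96) = 2 + √(96 + N))
G(1, 6)*K(y(6, C(-2))) = 6*(2 + √(96 - ⅔)) = 6*(2 + √(286/3)) = 6*(2 + √858/3) = 12 + 2*√858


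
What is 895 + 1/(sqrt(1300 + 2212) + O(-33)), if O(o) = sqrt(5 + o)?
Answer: 895 + 1/(2*sqrt(878) + 2*I*sqrt(7)) ≈ 895.02 - 0.0014948*I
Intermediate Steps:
895 + 1/(sqrt(1300 + 2212) + O(-33)) = 895 + 1/(sqrt(1300 + 2212) + sqrt(5 - 33)) = 895 + 1/(sqrt(3512) + sqrt(-28)) = 895 + 1/(2*sqrt(878) + 2*I*sqrt(7))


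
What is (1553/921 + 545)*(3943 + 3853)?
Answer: 3925270408/921 ≈ 4.2620e+6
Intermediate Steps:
(1553/921 + 545)*(3943 + 3853) = (1553*(1/921) + 545)*7796 = (1553/921 + 545)*7796 = (503498/921)*7796 = 3925270408/921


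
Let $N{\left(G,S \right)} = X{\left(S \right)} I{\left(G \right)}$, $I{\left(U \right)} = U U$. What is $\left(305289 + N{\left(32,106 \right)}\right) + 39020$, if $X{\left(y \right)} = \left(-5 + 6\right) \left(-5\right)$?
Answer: $339189$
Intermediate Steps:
$I{\left(U \right)} = U^{2}$
$X{\left(y \right)} = -5$ ($X{\left(y \right)} = 1 \left(-5\right) = -5$)
$N{\left(G,S \right)} = - 5 G^{2}$
$\left(305289 + N{\left(32,106 \right)}\right) + 39020 = \left(305289 - 5 \cdot 32^{2}\right) + 39020 = \left(305289 - 5120\right) + 39020 = 300169 + 39020 = 339189$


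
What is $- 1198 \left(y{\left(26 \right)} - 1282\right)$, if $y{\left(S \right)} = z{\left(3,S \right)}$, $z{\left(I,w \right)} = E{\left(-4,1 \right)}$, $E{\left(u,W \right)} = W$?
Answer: $1534638$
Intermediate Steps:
$z{\left(I,w \right)} = 1$
$y{\left(S \right)} = 1$
$- 1198 \left(y{\left(26 \right)} - 1282\right) = - 1198 \left(1 - 1282\right) = \left(-1198\right) \left(-1281\right) = 1534638$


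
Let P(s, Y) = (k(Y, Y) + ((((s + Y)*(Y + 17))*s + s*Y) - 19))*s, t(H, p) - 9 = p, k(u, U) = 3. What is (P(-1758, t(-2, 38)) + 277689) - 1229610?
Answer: -338284787541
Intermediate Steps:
t(H, p) = 9 + p
P(s, Y) = s*(-16 + Y*s + s*(17 + Y)*(Y + s)) (P(s, Y) = (3 + ((((s + Y)*(Y + 17))*s + s*Y) - 19))*s = (3 + ((((Y + s)*(17 + Y))*s + Y*s) - 19))*s = (3 + ((((17 + Y)*(Y + s))*s + Y*s) - 19))*s = (3 + ((s*(17 + Y)*(Y + s) + Y*s) - 19))*s = (3 + ((Y*s + s*(17 + Y)*(Y + s)) - 19))*s = (3 + (-19 + Y*s + s*(17 + Y)*(Y + s)))*s = (-16 + Y*s + s*(17 + Y)*(Y + s))*s = s*(-16 + Y*s + s*(17 + Y)*(Y + s)))
(P(-1758, t(-2, 38)) + 277689) - 1229610 = (-1758*(-16 + 17*(-1758)² + (9 + 38)*(-1758)² - 1758*(9 + 38)² + 18*(9 + 38)*(-1758)) + 277689) - 1229610 = (-1758*(-16 + 17*3090564 + 47*3090564 - 1758*47² + 18*47*(-1758)) + 277689) - 1229610 = (-1758*(-16 + 52539588 + 145256508 - 1758*2209 - 1487268) + 277689) - 1229610 = (-1758*(-16 + 52539588 + 145256508 - 3883422 - 1487268) + 277689) - 1229610 = (-1758*192425390 + 277689) - 1229610 = (-338283835620 + 277689) - 1229610 = -338283557931 - 1229610 = -338284787541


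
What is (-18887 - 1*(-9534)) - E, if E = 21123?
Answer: -30476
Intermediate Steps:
(-18887 - 1*(-9534)) - E = (-18887 - 1*(-9534)) - 1*21123 = (-18887 + 9534) - 21123 = -9353 - 21123 = -30476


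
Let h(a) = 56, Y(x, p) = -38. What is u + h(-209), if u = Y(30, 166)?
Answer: 18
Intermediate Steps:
u = -38
u + h(-209) = -38 + 56 = 18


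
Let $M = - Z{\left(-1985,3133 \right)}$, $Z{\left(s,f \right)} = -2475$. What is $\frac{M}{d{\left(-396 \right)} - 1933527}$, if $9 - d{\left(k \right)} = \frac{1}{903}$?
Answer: $- \frac{446985}{349193351} \approx -0.0012801$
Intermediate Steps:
$d{\left(k \right)} = \frac{8126}{903}$ ($d{\left(k \right)} = 9 - \frac{1}{903} = \frac{8126}{903}$)
$M = 2475$ ($M = \left(-1\right) \left(-2475\right) = 2475$)
$\frac{M}{d{\left(-396 \right)} - 1933527} = \frac{2475}{\frac{8126}{903} - 1933527} = \frac{2475}{- \frac{1745966755}{903}} = 2475 \left(- \frac{903}{1745966755}\right) = - \frac{446985}{349193351}$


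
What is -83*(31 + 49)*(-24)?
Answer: 159360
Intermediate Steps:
-83*(31 + 49)*(-24) = -83*80*(-24) = -6640*(-24) = 159360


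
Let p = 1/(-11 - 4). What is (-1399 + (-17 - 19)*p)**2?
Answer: 48762289/25 ≈ 1.9505e+6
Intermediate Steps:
p = -1/15 (p = 1/(-15) = -1/15 ≈ -0.066667)
(-1399 + (-17 - 19)*p)**2 = (-1399 + (-17 - 19)*(-1/15))**2 = (-1399 - 36*(-1/15))**2 = (-1399 + 12/5)**2 = (-6983/5)**2 = 48762289/25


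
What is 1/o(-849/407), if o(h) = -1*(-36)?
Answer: 1/36 ≈ 0.027778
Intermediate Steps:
o(h) = 36
1/o(-849/407) = 1/36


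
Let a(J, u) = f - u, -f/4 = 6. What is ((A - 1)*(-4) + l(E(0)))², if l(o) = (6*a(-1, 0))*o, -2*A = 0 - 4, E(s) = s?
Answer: 16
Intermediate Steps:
f = -24 (f = -4*6 = -24)
a(J, u) = -24 - u
A = 2 (A = -(0 - 4)/2 = -½*(-4) = 2)
l(o) = -144*o (l(o) = (6*(-24 - 1*0))*o = (6*(-24 + 0))*o = (6*(-24))*o = -144*o)
((A - 1)*(-4) + l(E(0)))² = ((2 - 1)*(-4) - 144*0)² = (1*(-4) + 0)² = (-4 + 0)² = (-4)² = 16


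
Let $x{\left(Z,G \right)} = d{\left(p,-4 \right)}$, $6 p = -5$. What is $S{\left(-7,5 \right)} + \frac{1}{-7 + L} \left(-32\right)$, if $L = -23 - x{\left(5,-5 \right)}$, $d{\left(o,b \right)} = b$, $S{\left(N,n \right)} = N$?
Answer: $- \frac{75}{13} \approx -5.7692$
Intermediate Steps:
$p = - \frac{5}{6}$ ($p = \frac{1}{6} \left(-5\right) = - \frac{5}{6} \approx -0.83333$)
$x{\left(Z,G \right)} = -4$
$L = -19$ ($L = -23 - -4 = -23 + 4 = -19$)
$S{\left(-7,5 \right)} + \frac{1}{-7 + L} \left(-32\right) = -7 + \frac{1}{-7 - 19} \left(-32\right) = -7 + \frac{1}{-26} \left(-32\right) = -7 - - \frac{16}{13} = -7 + \frac{16}{13} = - \frac{75}{13}$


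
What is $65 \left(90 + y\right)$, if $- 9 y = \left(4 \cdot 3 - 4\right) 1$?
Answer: $\frac{52130}{9} \approx 5792.2$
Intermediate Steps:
$y = - \frac{8}{9}$ ($y = - \frac{\left(4 \cdot 3 - 4\right) 1}{9} = - \frac{\left(12 - 4\right) 1}{9} = - \frac{8 \cdot 1}{9} = \left(- \frac{1}{9}\right) 8 = - \frac{8}{9} \approx -0.88889$)
$65 \left(90 + y\right) = 65 \left(90 - \frac{8}{9}\right) = 65 \cdot \frac{802}{9} = \frac{52130}{9}$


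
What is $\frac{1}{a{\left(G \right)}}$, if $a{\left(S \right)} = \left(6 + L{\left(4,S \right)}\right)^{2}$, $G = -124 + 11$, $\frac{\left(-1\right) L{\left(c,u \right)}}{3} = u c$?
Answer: $\frac{1}{1855044} \approx 5.3907 \cdot 10^{-7}$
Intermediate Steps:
$L{\left(c,u \right)} = - 3 c u$ ($L{\left(c,u \right)} = - 3 u c = - 3 c u$)
$G = -113$
$a{\left(S \right)} = \left(6 - 12 S\right)^{2}$
$\frac{1}{a{\left(G \right)}} = \frac{1}{36 \left(-1 + 2 \left(-113\right)\right)^{2}} = \frac{1}{36 \left(-1 - 226\right)^{2}} = \frac{1}{36 \left(-227\right)^{2}} = \frac{1}{36 \cdot 51529} = \frac{1}{1855044}$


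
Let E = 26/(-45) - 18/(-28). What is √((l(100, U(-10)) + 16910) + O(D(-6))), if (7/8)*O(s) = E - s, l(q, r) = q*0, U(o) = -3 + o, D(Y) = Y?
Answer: √186509170/105 ≈ 130.07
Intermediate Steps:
E = 41/630 (E = 26*(-1/45) - 18*(-1/28) = -26/45 + 9/14 = 41/630 ≈ 0.065079)
l(q, r) = 0
O(s) = 164/2205 - 8*s/7 (O(s) = 8*(41/630 - s)/7 = 164/2205 - 8*s/7)
√((l(100, U(-10)) + 16910) + O(D(-6))) = √((0 + 16910) + (164/2205 - 8/7*(-6))) = √(16910 + (164/2205 + 48/7)) = √(16910 + 15284/2205) = √(37301834/2205) = √186509170/105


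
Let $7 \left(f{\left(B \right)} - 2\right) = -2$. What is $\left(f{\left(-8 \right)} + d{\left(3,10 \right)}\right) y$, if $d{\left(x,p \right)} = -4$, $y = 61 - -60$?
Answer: $- \frac{1936}{7} \approx -276.57$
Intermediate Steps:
$y = 121$ ($y = 61 + 60 = 121$)
$f{\left(B \right)} = \frac{12}{7}$ ($f{\left(B \right)} = 2 + \frac{1}{7} \left(-2\right) = 2 - \frac{2}{7} = \frac{12}{7}$)
$\left(f{\left(-8 \right)} + d{\left(3,10 \right)}\right) y = \left(\frac{12}{7} - 4\right) 121 = \left(- \frac{16}{7}\right) 121 = - \frac{1936}{7}$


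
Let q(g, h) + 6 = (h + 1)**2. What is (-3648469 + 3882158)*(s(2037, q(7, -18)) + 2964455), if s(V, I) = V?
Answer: 693236548988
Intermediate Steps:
q(g, h) = -6 + (1 + h)**2 (q(g, h) = -6 + (h + 1)**2 = -6 + (1 + h)**2)
(-3648469 + 3882158)*(s(2037, q(7, -18)) + 2964455) = (-3648469 + 3882158)*(2037 + 2964455) = 233689*2966492 = 693236548988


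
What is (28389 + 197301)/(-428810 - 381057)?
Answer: -225690/809867 ≈ -0.27868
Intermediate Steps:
(28389 + 197301)/(-428810 - 381057) = 225690/(-809867) = 225690*(-1/809867) = -225690/809867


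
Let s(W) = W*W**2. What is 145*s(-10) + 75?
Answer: -144925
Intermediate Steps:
s(W) = W**3
145*s(-10) + 75 = 145*(-10)**3 + 75 = 145*(-1000) + 75 = -145000 + 75 = -144925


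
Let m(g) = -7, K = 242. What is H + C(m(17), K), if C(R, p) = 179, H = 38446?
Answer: 38625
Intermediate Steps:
H + C(m(17), K) = 38446 + 179 = 38625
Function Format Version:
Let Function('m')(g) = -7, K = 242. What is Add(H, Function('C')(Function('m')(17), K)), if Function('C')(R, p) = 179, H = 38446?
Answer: 38625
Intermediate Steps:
Add(H, Function('C')(Function('m')(17), K)) = Add(38446, 179) = 38625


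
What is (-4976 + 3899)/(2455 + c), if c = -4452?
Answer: 1077/1997 ≈ 0.53931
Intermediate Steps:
(-4976 + 3899)/(2455 + c) = (-4976 + 3899)/(2455 - 4452) = -1077/(-1997) = -1077*(-1/1997) = 1077/1997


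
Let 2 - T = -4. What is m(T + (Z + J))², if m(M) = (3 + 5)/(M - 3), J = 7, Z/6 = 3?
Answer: 4/49 ≈ 0.081633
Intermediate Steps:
Z = 18 (Z = 6*3 = 18)
T = 6 (T = 2 - 1*(-4) = 2 + 4 = 6)
m(M) = 8/(-3 + M)
m(T + (Z + J))² = (8/(-3 + (6 + (18 + 7))))² = (8/(-3 + (6 + 25)))² = (8/(-3 + 31))² = (8/28)² = (8*(1/28))² = (2/7)² = 4/49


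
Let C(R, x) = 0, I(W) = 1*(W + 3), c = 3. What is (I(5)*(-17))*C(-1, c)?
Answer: 0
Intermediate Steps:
I(W) = 3 + W (I(W) = 1*(3 + W) = 3 + W)
(I(5)*(-17))*C(-1, c) = ((3 + 5)*(-17))*0 = (8*(-17))*0 = -136*0 = 0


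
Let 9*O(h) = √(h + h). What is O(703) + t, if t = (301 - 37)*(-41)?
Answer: -10824 + √1406/9 ≈ -10820.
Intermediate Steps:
O(h) = √2*√h/9 (O(h) = √(h + h)/9 = √(2*h)/9 = (√2*√h)/9 = √2*√h/9)
t = -10824 (t = 264*(-41) = -10824)
O(703) + t = √2*√703/9 - 10824 = √1406/9 - 10824 = -10824 + √1406/9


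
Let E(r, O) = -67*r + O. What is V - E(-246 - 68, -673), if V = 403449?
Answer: 383084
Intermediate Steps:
E(r, O) = O - 67*r
V - E(-246 - 68, -673) = 403449 - (-673 - 67*(-246 - 68)) = 403449 - (-673 - 67*(-314)) = 403449 - (-673 + 21038) = 403449 - 1*20365 = 403449 - 20365 = 383084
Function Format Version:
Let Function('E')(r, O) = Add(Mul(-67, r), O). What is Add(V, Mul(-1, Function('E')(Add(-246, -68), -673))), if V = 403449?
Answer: 383084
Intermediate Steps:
Function('E')(r, O) = Add(O, Mul(-67, r))
Add(V, Mul(-1, Function('E')(Add(-246, -68), -673))) = Add(403449, Mul(-1, Add(-673, Mul(-67, Add(-246, -68))))) = Add(403449, Mul(-1, Add(-673, Mul(-67, -314)))) = Add(403449, Mul(-1, Add(-673, 21038))) = Add(403449, Mul(-1, 20365)) = Add(403449, -20365) = 383084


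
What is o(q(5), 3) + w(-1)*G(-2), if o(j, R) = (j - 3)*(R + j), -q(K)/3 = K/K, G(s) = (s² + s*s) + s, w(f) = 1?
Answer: 6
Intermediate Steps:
G(s) = s + 2*s² (G(s) = (s² + s²) + s = 2*s² + s = s + 2*s²)
q(K) = -3 (q(K) = -3*K/K = -3*1 = -3)
o(j, R) = (-3 + j)*(R + j)
o(q(5), 3) + w(-1)*G(-2) = ((-3)² - 3*3 - 3*(-3) + 3*(-3)) + 1*(-2*(1 + 2*(-2))) = (9 - 9 + 9 - 9) + 1*(-2*(1 - 4)) = 0 + 1*(-2*(-3)) = 0 + 1*6 = 0 + 6 = 6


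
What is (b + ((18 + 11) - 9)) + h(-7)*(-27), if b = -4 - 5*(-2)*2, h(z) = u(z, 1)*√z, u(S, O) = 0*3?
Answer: 36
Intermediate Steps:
u(S, O) = 0
h(z) = 0 (h(z) = 0*√z = 0)
b = 16 (b = -4 + 10*2 = -4 + 20 = 16)
(b + ((18 + 11) - 9)) + h(-7)*(-27) = (16 + ((18 + 11) - 9)) + 0*(-27) = (16 + (29 - 9)) + 0 = (16 + 20) + 0 = 36 + 0 = 36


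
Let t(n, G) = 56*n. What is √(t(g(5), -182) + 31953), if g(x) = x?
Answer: √32233 ≈ 179.54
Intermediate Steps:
√(t(g(5), -182) + 31953) = √(56*5 + 31953) = √(280 + 31953) = √32233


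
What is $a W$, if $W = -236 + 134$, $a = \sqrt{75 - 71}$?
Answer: $-204$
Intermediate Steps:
$a = 2$ ($a = \sqrt{4} = 2$)
$W = -102$
$a W = 2 \left(-102\right) = -204$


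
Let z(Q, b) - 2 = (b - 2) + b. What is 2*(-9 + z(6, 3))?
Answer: -6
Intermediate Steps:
z(Q, b) = 2*b (z(Q, b) = 2 + ((b - 2) + b) = 2 + ((-2 + b) + b) = 2 + (-2 + 2*b) = 2*b)
2*(-9 + z(6, 3)) = 2*(-9 + 2*3) = 2*(-9 + 6) = 2*(-3) = -6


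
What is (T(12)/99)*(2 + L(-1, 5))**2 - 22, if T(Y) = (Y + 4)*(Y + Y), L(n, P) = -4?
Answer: -214/33 ≈ -6.4848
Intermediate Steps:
T(Y) = 2*Y*(4 + Y) (T(Y) = (4 + Y)*(2*Y) = 2*Y*(4 + Y))
(T(12)/99)*(2 + L(-1, 5))**2 - 22 = ((2*12*(4 + 12))/99)*(2 - 4)**2 - 22 = ((2*12*16)*(1/99))*(-2)**2 - 22 = (384*(1/99))*4 - 22 = (128/33)*4 - 22 = 512/33 - 22 = -214/33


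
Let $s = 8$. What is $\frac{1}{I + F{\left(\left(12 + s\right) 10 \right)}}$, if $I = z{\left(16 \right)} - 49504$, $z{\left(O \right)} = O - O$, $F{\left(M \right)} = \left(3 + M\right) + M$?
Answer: $- \frac{1}{49101} \approx -2.0366 \cdot 10^{-5}$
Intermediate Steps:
$F{\left(M \right)} = 3 + 2 M$
$z{\left(O \right)} = 0$
$I = -49504$ ($I = 0 - 49504 = -49504$)
$\frac{1}{I + F{\left(\left(12 + s\right) 10 \right)}} = \frac{1}{-49504 + \left(3 + 2 \left(12 + 8\right) 10\right)} = \frac{1}{-49504 + \left(3 + 2 \cdot 20 \cdot 10\right)} = \frac{1}{-49504 + \left(3 + 2 \cdot 200\right)} = \frac{1}{-49504 + \left(3 + 400\right)} = \frac{1}{-49504 + 403} = \frac{1}{-49101} = - \frac{1}{49101}$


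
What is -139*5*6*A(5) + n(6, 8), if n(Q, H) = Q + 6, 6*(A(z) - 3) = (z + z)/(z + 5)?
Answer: -13193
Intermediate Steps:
A(z) = 3 + z/(3*(5 + z)) (A(z) = 3 + ((z + z)/(z + 5))/6 = 3 + ((2*z)/(5 + z))/6 = 3 + (2*z/(5 + z))/6 = 3 + z/(3*(5 + z)))
n(Q, H) = 6 + Q
-139*5*6*A(5) + n(6, 8) = -139*5*6*5*(9 + 2*5)/(3*(5 + 5)) + (6 + 6) = -4170*(5/3)*(9 + 10)/10 + 12 = -4170*(5/3)*(1/10)*19 + 12 = -4170*19/6 + 12 = -139*95 + 12 = -13205 + 12 = -13193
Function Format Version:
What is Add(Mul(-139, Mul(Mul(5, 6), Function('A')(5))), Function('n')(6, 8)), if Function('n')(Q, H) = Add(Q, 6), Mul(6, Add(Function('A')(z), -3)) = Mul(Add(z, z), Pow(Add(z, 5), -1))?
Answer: -13193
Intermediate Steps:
Function('A')(z) = Add(3, Mul(Rational(1, 3), z, Pow(Add(5, z), -1))) (Function('A')(z) = Add(3, Mul(Rational(1, 6), Mul(Add(z, z), Pow(Add(z, 5), -1)))) = Add(3, Mul(Rational(1, 6), Mul(Mul(2, z), Pow(Add(5, z), -1)))) = Add(3, Mul(Rational(1, 6), Mul(2, z, Pow(Add(5, z), -1)))) = Add(3, Mul(Rational(1, 3), z, Pow(Add(5, z), -1))))
Function('n')(Q, H) = Add(6, Q)
Add(Mul(-139, Mul(Mul(5, 6), Function('A')(5))), Function('n')(6, 8)) = Add(Mul(-139, Mul(Mul(5, 6), Mul(Rational(5, 3), Pow(Add(5, 5), -1), Add(9, Mul(2, 5))))), Add(6, 6)) = Add(Mul(-139, Mul(30, Mul(Rational(5, 3), Pow(10, -1), Add(9, 10)))), 12) = Add(Mul(-139, Mul(30, Mul(Rational(5, 3), Rational(1, 10), 19))), 12) = Add(Mul(-139, Mul(30, Rational(19, 6))), 12) = Add(Mul(-139, 95), 12) = Add(-13205, 12) = -13193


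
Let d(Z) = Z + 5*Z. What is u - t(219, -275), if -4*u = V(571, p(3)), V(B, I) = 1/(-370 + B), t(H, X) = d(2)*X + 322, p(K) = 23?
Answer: 2394311/804 ≈ 2978.0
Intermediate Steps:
d(Z) = 6*Z
t(H, X) = 322 + 12*X (t(H, X) = (6*2)*X + 322 = 12*X + 322 = 322 + 12*X)
u = -1/804 (u = -1/(4*(-370 + 571)) = -1/4/201 = -1/4*1/201 = -1/804 ≈ -0.0012438)
u - t(219, -275) = -1/804 - (322 + 12*(-275)) = -1/804 - (322 - 3300) = -1/804 - 1*(-2978) = -1/804 + 2978 = 2394311/804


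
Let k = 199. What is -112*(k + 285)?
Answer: -54208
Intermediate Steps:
-112*(k + 285) = -112*(199 + 285) = -112*484 = -54208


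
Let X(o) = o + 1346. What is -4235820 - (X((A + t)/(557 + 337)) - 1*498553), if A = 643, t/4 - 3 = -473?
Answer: -3342318785/894 ≈ -3.7386e+6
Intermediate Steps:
t = -1880 (t = 12 + 4*(-473) = 12 - 1892 = -1880)
X(o) = 1346 + o
-4235820 - (X((A + t)/(557 + 337)) - 1*498553) = -4235820 - ((1346 + (643 - 1880)/(557 + 337)) - 1*498553) = -4235820 - ((1346 - 1237/894) - 498553) = -4235820 - (1202087/894 - 498553) = -4235820 - 1*(-444504295/894) = -4235820 + 444504295/894 = -3342318785/894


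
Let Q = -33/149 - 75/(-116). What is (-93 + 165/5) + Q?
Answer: -1029693/17284 ≈ -59.575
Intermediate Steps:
Q = 7347/17284 (Q = -33*1/149 - 75*(-1/116) = -33/149 + 75/116 = 7347/17284 ≈ 0.42508)
(-93 + 165/5) + Q = (-93 + 165/5) + 7347/17284 = (-93 + 165*(1/5)) + 7347/17284 = (-93 + 33) + 7347/17284 = -60 + 7347/17284 = -1029693/17284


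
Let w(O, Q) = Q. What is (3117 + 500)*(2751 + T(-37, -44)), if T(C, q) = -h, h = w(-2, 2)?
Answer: 9943133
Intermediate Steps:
h = 2
T(C, q) = -2 (T(C, q) = -1*2 = -2)
(3117 + 500)*(2751 + T(-37, -44)) = (3117 + 500)*(2751 - 2) = 3617*2749 = 9943133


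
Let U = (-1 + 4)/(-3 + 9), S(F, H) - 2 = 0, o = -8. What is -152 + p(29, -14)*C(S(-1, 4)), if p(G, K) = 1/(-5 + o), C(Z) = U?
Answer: -3953/26 ≈ -152.04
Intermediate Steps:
S(F, H) = 2 (S(F, H) = 2 + 0 = 2)
U = ½ (U = 3/6 = 3*(⅙) = ½ ≈ 0.50000)
C(Z) = ½
p(G, K) = -1/13 (p(G, K) = 1/(-5 - 8) = 1/(-13) = -1/13)
-152 + p(29, -14)*C(S(-1, 4)) = -152 - 1/13*½ = -152 - 1/26 = -3953/26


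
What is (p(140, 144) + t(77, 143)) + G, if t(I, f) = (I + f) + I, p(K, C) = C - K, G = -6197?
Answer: -5896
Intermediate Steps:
t(I, f) = f + 2*I
(p(140, 144) + t(77, 143)) + G = ((144 - 1*140) + (143 + 2*77)) - 6197 = ((144 - 140) + (143 + 154)) - 6197 = (4 + 297) - 6197 = 301 - 6197 = -5896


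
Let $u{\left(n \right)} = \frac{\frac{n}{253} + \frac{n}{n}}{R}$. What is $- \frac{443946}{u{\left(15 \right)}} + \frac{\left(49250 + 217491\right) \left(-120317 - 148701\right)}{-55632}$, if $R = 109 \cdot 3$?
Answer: $- \frac{13315962414499}{98088} \approx -1.3576 \cdot 10^{8}$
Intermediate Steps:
$R = 327$
$u{\left(n \right)} = \frac{1}{327} + \frac{n}{82731}$ ($u{\left(n \right)} = \frac{\frac{n}{253} + \frac{n}{n}}{327} = \left(n \frac{1}{253} + 1\right) \frac{1}{327} = \left(\frac{n}{253} + 1\right) \frac{1}{327} = \left(1 + \frac{n}{253}\right) \frac{1}{327} = \frac{1}{327} + \frac{n}{82731}$)
$- \frac{443946}{u{\left(15 \right)}} + \frac{\left(49250 + 217491\right) \left(-120317 - 148701\right)}{-55632} = - \frac{443946}{\frac{1}{327} + \frac{1}{82731} \cdot 15} + \frac{\left(49250 + 217491\right) \left(-120317 - 148701\right)}{-55632} = - \frac{443946}{\frac{1}{327} + \frac{5}{27577}} + 266741 \left(-269018\right) \left(- \frac{1}{55632}\right) = - \frac{443946}{\frac{268}{82731}} - - \frac{1888371851}{1464} = \left(-443946\right) \frac{82731}{268} + \frac{1888371851}{1464} = - \frac{18364048263}{134} + \frac{1888371851}{1464} = - \frac{13315962414499}{98088}$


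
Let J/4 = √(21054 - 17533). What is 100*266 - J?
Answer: 26600 - 4*√3521 ≈ 26363.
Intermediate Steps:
J = 4*√3521 (J = 4*√(21054 - 17533) = 4*√3521 ≈ 237.35)
100*266 - J = 100*266 - 4*√3521 = 26600 - 4*√3521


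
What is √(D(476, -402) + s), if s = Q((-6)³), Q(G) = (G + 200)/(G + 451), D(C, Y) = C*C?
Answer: 4*√782040990/235 ≈ 476.00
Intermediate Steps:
D(C, Y) = C²
Q(G) = (200 + G)/(451 + G)
s = -16/235 (s = (200 + (-6)³)/(451 + (-6)³) = (200 - 216)/(451 - 216) = -16/235 ≈ -0.068085)
√(D(476, -402) + s) = √(476² - 16/235) = √(226576 - 16/235) = √(53245344/235) = 4*√782040990/235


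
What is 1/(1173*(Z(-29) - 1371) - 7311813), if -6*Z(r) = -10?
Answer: -1/8918041 ≈ -1.1213e-7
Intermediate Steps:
Z(r) = 5/3 (Z(r) = -⅙*(-10) = 5/3)
1/(1173*(Z(-29) - 1371) - 7311813) = 1/(1173*(5/3 - 1371) - 7311813) = 1/(1173*(-4108/3) - 7311813) = 1/(-1606228 - 7311813) = 1/(-8918041) = -1/8918041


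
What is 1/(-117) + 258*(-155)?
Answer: -4678831/117 ≈ -39990.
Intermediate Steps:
1/(-117) + 258*(-155) = -1/117 - 39990 = -4678831/117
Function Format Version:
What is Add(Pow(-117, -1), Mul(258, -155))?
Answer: Rational(-4678831, 117) ≈ -39990.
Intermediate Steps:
Add(Pow(-117, -1), Mul(258, -155)) = Add(Rational(-1, 117), -39990) = Rational(-4678831, 117)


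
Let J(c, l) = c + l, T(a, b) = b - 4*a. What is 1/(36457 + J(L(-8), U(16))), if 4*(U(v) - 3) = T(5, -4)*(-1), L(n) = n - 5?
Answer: 1/36453 ≈ 2.7433e-5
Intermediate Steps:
L(n) = -5 + n
U(v) = 9 (U(v) = 3 + ((-4 - 4*5)*(-1))/4 = 3 + ((-4 - 20)*(-1))/4 = 3 + (-24*(-1))/4 = 3 + (¼)*24 = 3 + 6 = 9)
1/(36457 + J(L(-8), U(16))) = 1/(36457 + ((-5 - 8) + 9)) = 1/(36457 + (-13 + 9)) = 1/(36457 - 4) = 1/36453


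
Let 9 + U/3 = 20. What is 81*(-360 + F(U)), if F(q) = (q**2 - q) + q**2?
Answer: 144585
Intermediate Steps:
U = 33 (U = -27 + 3*20 = -27 + 60 = 33)
F(q) = -q + 2*q**2
81*(-360 + F(U)) = 81*(-360 + 33*(-1 + 2*33)) = 81*(-360 + 33*(-1 + 66)) = 81*(-360 + 33*65) = 81*(-360 + 2145) = 81*1785 = 144585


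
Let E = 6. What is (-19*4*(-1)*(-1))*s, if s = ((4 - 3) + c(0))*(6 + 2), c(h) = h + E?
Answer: -4256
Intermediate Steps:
c(h) = 6 + h (c(h) = h + 6 = 6 + h)
s = 56 (s = ((4 - 3) + (6 + 0))*(6 + 2) = (1 + 6)*8 = 7*8 = 56)
(-19*4*(-1)*(-1))*s = -19*4*(-1)*(-1)*56 = -(-76)*(-1)*56 = -19*4*56 = -76*56 = -4256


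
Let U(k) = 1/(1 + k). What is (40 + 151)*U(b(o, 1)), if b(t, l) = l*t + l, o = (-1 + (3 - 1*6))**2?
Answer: 191/18 ≈ 10.611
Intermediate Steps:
o = 16 (o = (-1 + (3 - 6))**2 = (-1 - 3)**2 = (-4)**2 = 16)
b(t, l) = l + l*t
(40 + 151)*U(b(o, 1)) = (40 + 151)/(1 + 1*(1 + 16)) = 191/(1 + 1*17) = 191/(1 + 17) = 191/18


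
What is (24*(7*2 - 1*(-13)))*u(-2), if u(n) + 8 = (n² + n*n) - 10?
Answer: -6480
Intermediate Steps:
u(n) = -18 + 2*n² (u(n) = -8 + ((n² + n*n) - 10) = -8 + ((n² + n²) - 10) = -8 + (2*n² - 10) = -8 + (-10 + 2*n²) = -18 + 2*n²)
(24*(7*2 - 1*(-13)))*u(-2) = (24*(7*2 - 1*(-13)))*(-18 + 2*(-2)²) = (24*(14 + 13))*(-18 + 2*4) = (24*27)*(-18 + 8) = 648*(-10) = -6480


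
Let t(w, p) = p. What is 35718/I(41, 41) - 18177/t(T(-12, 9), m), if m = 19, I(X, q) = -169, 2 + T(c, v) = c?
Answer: -3750555/3211 ≈ -1168.0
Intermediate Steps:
T(c, v) = -2 + c
35718/I(41, 41) - 18177/t(T(-12, 9), m) = 35718/(-169) - 18177/19 = 35718*(-1/169) - 18177*1/19 = -35718/169 - 18177/19 = -3750555/3211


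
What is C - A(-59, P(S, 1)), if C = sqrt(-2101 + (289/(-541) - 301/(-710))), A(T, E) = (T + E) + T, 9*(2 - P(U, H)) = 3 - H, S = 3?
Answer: 1046/9 + 3*I*sqrt(34444315619610)/384110 ≈ 116.22 + 45.838*I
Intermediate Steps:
P(U, H) = 5/3 + H/9 (P(U, H) = 2 - (3 - H)/9 = 2 + (-1/3 + H/9) = 5/3 + H/9)
A(T, E) = E + 2*T (A(T, E) = (E + T) + T = E + 2*T)
C = 3*I*sqrt(34444315619610)/384110 (C = sqrt(-2101 + (289*(-1/541) - 301*(-1/710))) = sqrt(-2101 + (-289/541 + 301/710)) = sqrt(-2101 - 42349/384110) = sqrt(-807057459/384110) = 3*I*sqrt(34444315619610)/384110 ≈ 45.838*I)
C - A(-59, P(S, 1)) = 3*I*sqrt(34444315619610)/384110 - ((5/3 + (1/9)*1) + 2*(-59)) = 3*I*sqrt(34444315619610)/384110 - ((5/3 + 1/9) - 118) = 3*I*sqrt(34444315619610)/384110 - (16/9 - 118) = 3*I*sqrt(34444315619610)/384110 - 1*(-1046/9) = 3*I*sqrt(34444315619610)/384110 + 1046/9 = 1046/9 + 3*I*sqrt(34444315619610)/384110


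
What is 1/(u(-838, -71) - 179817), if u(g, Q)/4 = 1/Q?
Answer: -71/12767011 ≈ -5.5612e-6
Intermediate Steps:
u(g, Q) = 4/Q
1/(u(-838, -71) - 179817) = 1/(4/(-71) - 179817) = 1/(4*(-1/71) - 179817) = 1/(-4/71 - 179817) = 1/(-12767011/71) = -71/12767011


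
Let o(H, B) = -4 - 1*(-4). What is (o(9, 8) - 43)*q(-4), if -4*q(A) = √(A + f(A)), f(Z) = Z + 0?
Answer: 43*I*√2/2 ≈ 30.406*I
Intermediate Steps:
f(Z) = Z
o(H, B) = 0 (o(H, B) = -4 + 4 = 0)
q(A) = -√2*√A/4 (q(A) = -√(A + A)/4 = -√2*√A/4)
(o(9, 8) - 43)*q(-4) = (0 - 43)*(-√2*√(-4)/4) = -(-43)*√2*2*I/4 = -(-43)*I*√2/2 = 43*I*√2/2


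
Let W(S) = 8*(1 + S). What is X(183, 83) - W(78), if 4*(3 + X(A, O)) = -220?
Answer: -690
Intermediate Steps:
X(A, O) = -58 (X(A, O) = -3 + (¼)*(-220) = -3 - 55 = -58)
W(S) = 8 + 8*S
X(183, 83) - W(78) = -58 - (8 + 8*78) = -58 - (8 + 624) = -58 - 1*632 = -58 - 632 = -690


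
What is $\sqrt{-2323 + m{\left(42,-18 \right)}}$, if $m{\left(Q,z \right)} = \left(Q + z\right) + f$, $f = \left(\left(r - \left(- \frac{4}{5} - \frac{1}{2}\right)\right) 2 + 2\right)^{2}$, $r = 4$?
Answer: $\frac{i \sqrt{53506}}{5} \approx 46.263 i$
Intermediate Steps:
$f = \frac{3969}{25}$ ($f = \left(\left(4 - \left(- \frac{4}{5} - \frac{1}{2}\right)\right) 2 + 2\right)^{2} = \left(\left(4 - - \frac{13}{10}\right) 2 + 2\right)^{2} = \left(\left(4 + \left(\frac{4}{5} + \frac{1}{2}\right)\right) 2 + 2\right)^{2} = \left(\left(4 + \frac{13}{10}\right) 2 + 2\right)^{2} = \left(\frac{53}{10} \cdot 2 + 2\right)^{2} = \left(\frac{53}{5} + 2\right)^{2} = \left(\frac{63}{5}\right)^{2} = \frac{3969}{25} \approx 158.76$)
$m{\left(Q,z \right)} = \frac{3969}{25} + Q + z$ ($m{\left(Q,z \right)} = \left(Q + z\right) + \frac{3969}{25} = \frac{3969}{25} + Q + z$)
$\sqrt{-2323 + m{\left(42,-18 \right)}} = \sqrt{-2323 + \left(\frac{3969}{25} + 42 - 18\right)} = \sqrt{-2323 + \frac{4569}{25}} = \sqrt{- \frac{53506}{25}} = \frac{i \sqrt{53506}}{5}$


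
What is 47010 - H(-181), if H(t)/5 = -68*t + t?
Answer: -13625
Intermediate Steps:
H(t) = -335*t (H(t) = 5*(-68*t + t) = 5*(-67*t) = -335*t)
47010 - H(-181) = 47010 - (-335)*(-181) = 47010 - 1*60635 = 47010 - 60635 = -13625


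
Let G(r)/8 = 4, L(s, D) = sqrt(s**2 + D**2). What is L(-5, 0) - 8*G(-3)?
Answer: -251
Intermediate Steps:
L(s, D) = sqrt(D**2 + s**2)
G(r) = 32 (G(r) = 8*4 = 32)
L(-5, 0) - 8*G(-3) = sqrt(0**2 + (-5)**2) - 8*32 = sqrt(0 + 25) - 256 = sqrt(25) - 256 = 5 - 256 = -251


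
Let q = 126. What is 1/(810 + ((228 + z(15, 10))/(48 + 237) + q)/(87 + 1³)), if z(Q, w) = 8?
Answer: 1140/925043 ≈ 0.0012324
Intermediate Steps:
1/(810 + ((228 + z(15, 10))/(48 + 237) + q)/(87 + 1³)) = 1/(810 + ((228 + 8)/(48 + 237) + 126)/(87 + 1³)) = 1/(810 + (236/285 + 126)/(87 + 1)) = 1/(810 + (236*(1/285) + 126)/88) = 1/(810 + (236/285 + 126)*(1/88)) = 1/(810 + (36146/285)*(1/88)) = 1/(810 + 1643/1140) = 1/(925043/1140) = 1140/925043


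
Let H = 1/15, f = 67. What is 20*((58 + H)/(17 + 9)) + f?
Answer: 335/3 ≈ 111.67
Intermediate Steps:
H = 1/15 ≈ 0.066667
20*((58 + H)/(17 + 9)) + f = 20*((58 + 1/15)/(17 + 9)) + 67 = 20*((871/15)/26) + 67 = 20*((871/15)*(1/26)) + 67 = 20*(67/30) + 67 = 134/3 + 67 = 335/3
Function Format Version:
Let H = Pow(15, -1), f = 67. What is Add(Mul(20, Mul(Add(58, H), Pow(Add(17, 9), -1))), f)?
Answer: Rational(335, 3) ≈ 111.67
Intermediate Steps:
H = Rational(1, 15) ≈ 0.066667
Add(Mul(20, Mul(Add(58, H), Pow(Add(17, 9), -1))), f) = Add(Mul(20, Mul(Add(58, Rational(1, 15)), Pow(Add(17, 9), -1))), 67) = Add(Mul(20, Mul(Rational(871, 15), Pow(26, -1))), 67) = Add(Mul(20, Mul(Rational(871, 15), Rational(1, 26))), 67) = Add(Mul(20, Rational(67, 30)), 67) = Add(Rational(134, 3), 67) = Rational(335, 3)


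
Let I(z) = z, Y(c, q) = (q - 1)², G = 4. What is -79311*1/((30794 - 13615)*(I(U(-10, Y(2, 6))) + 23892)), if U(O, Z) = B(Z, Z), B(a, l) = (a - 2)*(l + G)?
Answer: -79311/421899061 ≈ -0.00018799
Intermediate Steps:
B(a, l) = (-2 + a)*(4 + l) (B(a, l) = (a - 2)*(l + 4) = (-2 + a)*(4 + l))
Y(c, q) = (-1 + q)²
U(O, Z) = -8 + Z² + 2*Z (U(O, Z) = -8 - 2*Z + 4*Z + Z*Z = -8 - 2*Z + 4*Z + Z² = -8 + Z² + 2*Z)
-79311*1/((30794 - 13615)*(I(U(-10, Y(2, 6))) + 23892)) = -79311*1/((30794 - 13615)*((-8 + ((-1 + 6)²)² + 2*(-1 + 6)²) + 23892)) = -79311*1/(17179*((-8 + (5²)² + 2*5²) + 23892)) = -79311*1/(17179*((-8 + 25² + 2*25) + 23892)) = -79311*1/(17179*((-8 + 625 + 50) + 23892)) = -79311*1/(17179*(667 + 23892)) = -79311/(24559*17179) = -79311/421899061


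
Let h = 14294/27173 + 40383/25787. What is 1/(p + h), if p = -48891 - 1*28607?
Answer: -700710151/54302169355561 ≈ -1.2904e-5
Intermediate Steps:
h = 1465926637/700710151 (h = 14294*(1/27173) + 40383*(1/25787) = 14294/27173 + 40383/25787 = 1465926637/700710151 ≈ 2.0921)
p = -77498 (p = -48891 - 28607 = -77498)
1/(p + h) = 1/(-77498 + 1465926637/700710151) = 1/(-54302169355561/700710151) = -700710151/54302169355561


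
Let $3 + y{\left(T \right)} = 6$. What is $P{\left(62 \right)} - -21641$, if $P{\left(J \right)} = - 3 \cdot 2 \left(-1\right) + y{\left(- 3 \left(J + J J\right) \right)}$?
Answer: $21650$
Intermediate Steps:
$y{\left(T \right)} = 3$ ($y{\left(T \right)} = -3 + 6 = 3$)
$P{\left(J \right)} = 9$ ($P{\left(J \right)} = - 3 \cdot 2 \left(-1\right) + 3 = \left(-3\right) \left(-2\right) + 3 = 6 + 3 = 9$)
$P{\left(62 \right)} - -21641 = 9 - -21641 = 9 + 21641 = 21650$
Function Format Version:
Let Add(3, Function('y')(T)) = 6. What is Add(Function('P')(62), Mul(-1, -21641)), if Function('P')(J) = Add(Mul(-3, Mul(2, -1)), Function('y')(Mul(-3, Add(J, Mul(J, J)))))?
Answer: 21650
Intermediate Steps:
Function('y')(T) = 3 (Function('y')(T) = Add(-3, 6) = 3)
Function('P')(J) = 9 (Function('P')(J) = Add(Mul(-3, Mul(2, -1)), 3) = Add(Mul(-3, -2), 3) = Add(6, 3) = 9)
Add(Function('P')(62), Mul(-1, -21641)) = Add(9, Mul(-1, -21641)) = Add(9, 21641) = 21650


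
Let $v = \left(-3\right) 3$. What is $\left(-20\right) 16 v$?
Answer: $2880$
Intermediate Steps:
$v = -9$
$\left(-20\right) 16 v = \left(-20\right) 16 \left(-9\right) = \left(-320\right) \left(-9\right) = 2880$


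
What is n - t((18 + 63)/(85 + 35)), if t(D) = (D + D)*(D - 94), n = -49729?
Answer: -39682409/800 ≈ -49603.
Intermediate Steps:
t(D) = 2*D*(-94 + D) (t(D) = (2*D)*(-94 + D) = 2*D*(-94 + D))
n - t((18 + 63)/(85 + 35)) = -49729 - 2*(18 + 63)/(85 + 35)*(-94 + (18 + 63)/(85 + 35)) = -49729 - 2*81/120*(-94 + 81/120) = -49729 - 2*81*(1/120)*(-94 + 81*(1/120)) = -49729 - 2*27*(-94 + 27/40)/40 = -49729 - 2*27*(-3733)/(40*40) = -49729 - 1*(-100791/800) = -49729 + 100791/800 = -39682409/800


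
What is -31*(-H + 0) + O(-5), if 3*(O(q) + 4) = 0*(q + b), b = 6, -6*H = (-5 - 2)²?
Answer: -1543/6 ≈ -257.17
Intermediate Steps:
H = -49/6 (H = -(-5 - 2)²/6 = -⅙*(-7)² = -⅙*49 = -49/6 ≈ -8.1667)
O(q) = -4 (O(q) = -4 + (0*(q + 6))/3 = -4 + (0*(6 + q))/3 = -4 + (⅓)*0 = -4 + 0 = -4)
-31*(-H + 0) + O(-5) = -31*(-1*(-49/6) + 0) - 4 = -31*(49/6 + 0) - 4 = -31*49/6 - 4 = -1519/6 - 4 = -1543/6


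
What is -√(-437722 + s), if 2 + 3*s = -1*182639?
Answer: -I*√4487421/3 ≈ -706.12*I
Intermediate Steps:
s = -182641/3 (s = -⅔ + (-1*182639)/3 = -⅔ + (⅓)*(-182639) = -⅔ - 182639/3 = -182641/3 ≈ -60880.)
-√(-437722 + s) = -√(-437722 - 182641/3) = -√(-1495807/3) = -I*√4487421/3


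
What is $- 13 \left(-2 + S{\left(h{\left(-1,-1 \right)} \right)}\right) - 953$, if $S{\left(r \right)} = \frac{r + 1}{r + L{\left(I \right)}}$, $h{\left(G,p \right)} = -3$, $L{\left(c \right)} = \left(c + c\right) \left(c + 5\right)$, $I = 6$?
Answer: $- \frac{119557}{129} \approx -926.8$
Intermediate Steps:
$L{\left(c \right)} = 2 c \left(5 + c\right)$
$S{\left(r \right)} = \frac{1 + r}{132 + r}$ ($S{\left(r \right)} = \frac{r + 1}{r + 2 \cdot 6 \left(5 + 6\right)} = \frac{1 + r}{r + 2 \cdot 6 \cdot 11} = \frac{1 + r}{r + 132} = \frac{1 + r}{132 + r}$)
$- 13 \left(-2 + S{\left(h{\left(-1,-1 \right)} \right)}\right) - 953 = - 13 \left(-2 + \frac{1 - 3}{132 - 3}\right) - 953 = - 13 \left(-2 + \frac{1}{129} \left(-2\right)\right) - 953 = - 13 \left(-2 - \frac{2}{129}\right) - 953 = \left(-13\right) \left(- \frac{260}{129}\right) - 953 = \frac{3380}{129} - 953 = - \frac{119557}{129}$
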